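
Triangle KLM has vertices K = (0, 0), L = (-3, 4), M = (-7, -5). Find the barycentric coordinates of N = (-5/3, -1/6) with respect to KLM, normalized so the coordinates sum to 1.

Signed area of the reference triangle: [KLM] = ½·(0·(4−(-5)) + (-3)·(-5−0) + (-7)·(0−4)) = ½·(0 + 15 + 28) = 43/2.
[NLM] = ½·((-5/3)·(4−(-5)) + (-3)·(-5−(-1/6)) + (-7)·(-1/6−4)) = ½·(-15 + 29/2 + 175/6) = 43/3, so the K-coordinate is (43/3)/(43/2) = 2/3.
[KNM] = ½·(0·(-1/6−(-5)) + (-5/3)·(-5−0) + (-7)·(0−(-1/6))) = ½·(0 + 25/3 − 7/6) = 43/12, so the L-coordinate is 1/6.
[KLN] = ½·(0·(4−(-1/6)) + (-3)·(-1/6−0) + (-5/3)·(0−4)) = ½·(0 + 1/2 + 20/3) = 43/12, so the M-coordinate is 1/6.
Check: 2/3 + 1/6 + 1/6 = 1.

(2/3, 1/6, 1/6)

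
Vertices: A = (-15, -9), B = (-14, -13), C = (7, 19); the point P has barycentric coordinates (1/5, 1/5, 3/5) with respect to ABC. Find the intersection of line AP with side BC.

(7/4, 11)

Line AP meets BC where the A-coordinate vanishes; zeroing P's A-weight and renormalizing leaves B, C-weights 1/5 : 3/5 → (1/4, 3/4).
So Q = (1/4)·B + (3/4)·C = (7/4, 11).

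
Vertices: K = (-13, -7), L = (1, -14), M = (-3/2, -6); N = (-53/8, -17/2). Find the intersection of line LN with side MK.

Barycentric coordinates of N with respect to KLM: (1/2, 1/4, 1/4).
On side MK the L-coordinate is zero; dropping N's L-weight 1/4 and renormalizing the remaining 1/4 : 1/2 gives weights 1/3, 2/3 on M, K.
J = (1/3)·(-3/2, -6) + (2/3)·(-13, -7) = (-55/6, -20/3).

(-55/6, -20/3)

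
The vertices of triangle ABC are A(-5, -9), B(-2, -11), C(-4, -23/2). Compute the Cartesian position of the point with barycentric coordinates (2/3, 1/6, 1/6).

(-13/3, -39/4)

P = (2/3)·A + (1/6)·B + (1/6)·C.
x-coordinate: (2/3)·(-5) + (1/6)·(-2) + (1/6)·(-4) = -13/3.
y-coordinate: (2/3)·(-9) + (1/6)·(-11) + (1/6)·(-23/2) = -39/4.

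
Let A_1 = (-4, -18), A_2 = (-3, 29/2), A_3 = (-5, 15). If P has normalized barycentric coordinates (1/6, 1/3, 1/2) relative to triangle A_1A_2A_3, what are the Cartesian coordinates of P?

(-25/6, 28/3)

P = (1/6)·A_1 + (1/3)·A_2 + (1/2)·A_3.
x-coordinate: (1/6)·(-4) + (1/3)·(-3) + (1/2)·(-5) = -25/6.
y-coordinate: (1/6)·(-18) + (1/3)·(29/2) + (1/2)·15 = 28/3.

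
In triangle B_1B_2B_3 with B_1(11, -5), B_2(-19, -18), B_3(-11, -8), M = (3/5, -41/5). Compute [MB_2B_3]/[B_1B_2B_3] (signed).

[B_1B_2B_3] = ½·(11·(-18−(-8)) + (-19)·(-8−(-5)) + (-11)·(-5−(-18))) = ½·(-110 + 57 − 143) = -98.
[MB_2B_3] = ½·((3/5)·(-18−(-8)) + (-19)·(-8−(-41/5)) + (-11)·(-41/5−(-18))) = ½·(-6 − 19/5 − 539/5) = -294/5, so the ratio is (-294/5)/(-98) = 3/5.

3/5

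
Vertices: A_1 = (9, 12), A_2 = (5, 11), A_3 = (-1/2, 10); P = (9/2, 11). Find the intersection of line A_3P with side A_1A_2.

Barycentric coordinates of P with respect to A_1A_2A_3: (1/3, 1/3, 1/3).
On side A_1A_2 the A_3-coordinate is zero; dropping P's A_3-weight 1/3 and renormalizing the remaining 1/3 : 1/3 gives weights 1/2, 1/2 on A_1, A_2.
Q = (1/2)·(9, 12) + (1/2)·(5, 11) = (7, 23/2).

(7, 23/2)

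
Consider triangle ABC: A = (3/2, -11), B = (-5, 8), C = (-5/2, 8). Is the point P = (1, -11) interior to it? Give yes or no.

Barycentric coordinates of P: (1, 1/5, -1/5).
The three coordinates are positive, positive, negative; a point is interior exactly when all three are positive.

no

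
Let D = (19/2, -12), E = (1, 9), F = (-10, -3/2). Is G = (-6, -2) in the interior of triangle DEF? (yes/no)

Barycentric coordinates of G: (190/1281, 43/427, 962/1281).
The three coordinates are positive, positive, positive; a point is interior exactly when all three are positive.

yes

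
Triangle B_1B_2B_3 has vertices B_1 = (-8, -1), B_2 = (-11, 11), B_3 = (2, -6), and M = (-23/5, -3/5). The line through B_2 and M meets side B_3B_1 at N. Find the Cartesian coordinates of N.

(-3, -7/2)

Barycentric coordinates of M with respect to B_1B_2B_3: (2/5, 1/5, 2/5).
On side B_3B_1 the B_2-coordinate is zero; dropping M's B_2-weight 1/5 and renormalizing the remaining 2/5 : 2/5 gives weights 1/2, 1/2 on B_3, B_1.
N = (1/2)·(2, -6) + (1/2)·(-8, -1) = (-3, -7/2).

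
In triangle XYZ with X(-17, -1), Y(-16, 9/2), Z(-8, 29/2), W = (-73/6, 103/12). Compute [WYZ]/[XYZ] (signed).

1/6

[XYZ] = ½·((-17)·(9/2−(29/2)) + (-16)·(29/2−(-1)) + (-8)·(-1−(9/2))) = ½·(170 − 248 + 44) = -17.
[WYZ] = ½·((-73/6)·(9/2−(29/2)) + (-16)·(29/2−(103/12)) + (-8)·(103/12−(9/2))) = ½·(365/3 − 284/3 − 98/3) = -17/6, so the ratio is (-17/6)/(-17) = 1/6.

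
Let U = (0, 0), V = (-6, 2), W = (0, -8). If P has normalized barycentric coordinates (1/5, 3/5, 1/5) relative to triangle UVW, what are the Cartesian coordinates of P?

(-18/5, -2/5)

P = (1/5)·U + (3/5)·V + (1/5)·W.
x-coordinate: (1/5)·0 + (3/5)·(-6) + (1/5)·0 = -18/5.
y-coordinate: (1/5)·0 + (3/5)·2 + (1/5)·(-8) = -2/5.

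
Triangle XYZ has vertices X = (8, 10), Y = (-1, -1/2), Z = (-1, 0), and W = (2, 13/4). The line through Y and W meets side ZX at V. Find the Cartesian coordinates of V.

Barycentric coordinates of W with respect to XYZ: (1/3, 1/6, 1/2).
On side ZX the Y-coordinate is zero; dropping W's Y-weight 1/6 and renormalizing the remaining 1/2 : 1/3 gives weights 3/5, 2/5 on Z, X.
V = (3/5)·(-1, 0) + (2/5)·(8, 10) = (13/5, 4).

(13/5, 4)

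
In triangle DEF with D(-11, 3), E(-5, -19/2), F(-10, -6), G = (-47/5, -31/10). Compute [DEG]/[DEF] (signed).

2/5

[DEF] = ½·((-11)·(-19/2−(-6)) + (-5)·(-6−3) + (-10)·(3−(-19/2))) = ½·(77/2 + 45 − 125) = -83/4.
[DEG] = ½·((-11)·(-19/2−(-31/10)) + (-5)·(-31/10−3) + (-47/5)·(3−(-19/2))) = ½·(352/5 + 61/2 − 235/2) = -83/10, so the ratio is (-83/10)/(-83/4) = 2/5.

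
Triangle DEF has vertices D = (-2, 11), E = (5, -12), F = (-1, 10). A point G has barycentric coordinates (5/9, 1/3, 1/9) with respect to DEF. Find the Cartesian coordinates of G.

G = (5/9)·D + (1/3)·E + (1/9)·F.
x-coordinate: (5/9)·(-2) + (1/3)·5 + (1/9)·(-1) = 4/9.
y-coordinate: (5/9)·11 + (1/3)·(-12) + (1/9)·10 = 29/9.

(4/9, 29/9)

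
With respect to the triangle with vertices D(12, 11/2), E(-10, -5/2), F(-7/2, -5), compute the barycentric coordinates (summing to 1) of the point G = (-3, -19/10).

(1/5, 2/5, 2/5)

Signed area of the reference triangle: [DEF] = ½·(12·(-5/2−(-5)) + (-10)·(-5−(11/2)) + (-7/2)·(11/2−(-5/2))) = ½·(30 + 105 − 28) = 107/2.
[GEF] = ½·((-3)·(-5/2−(-5)) + (-10)·(-5−(-19/10)) + (-7/2)·(-19/10−(-5/2))) = ½·(-15/2 + 31 − 21/10) = 107/10, so the D-coordinate is (107/10)/(107/2) = 1/5.
[DGF] = ½·(12·(-19/10−(-5)) + (-3)·(-5−(11/2)) + (-7/2)·(11/2−(-19/10))) = ½·(186/5 + 63/2 − 259/10) = 107/5, so the E-coordinate is 2/5.
[DEG] = ½·(12·(-5/2−(-19/10)) + (-10)·(-19/10−(11/2)) + (-3)·(11/2−(-5/2))) = ½·(-36/5 + 74 − 24) = 107/5, so the F-coordinate is 2/5.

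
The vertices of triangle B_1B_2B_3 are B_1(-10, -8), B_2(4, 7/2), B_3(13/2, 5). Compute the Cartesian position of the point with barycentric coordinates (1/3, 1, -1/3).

M = (1/3)·B_1 + 1·B_2 + (-1/3)·B_3.
x-coordinate: (1/3)·(-10) + 1·4 + (-1/3)·(13/2) = -3/2.
y-coordinate: (1/3)·(-8) + 1·(7/2) + (-1/3)·5 = -5/6.

(-3/2, -5/6)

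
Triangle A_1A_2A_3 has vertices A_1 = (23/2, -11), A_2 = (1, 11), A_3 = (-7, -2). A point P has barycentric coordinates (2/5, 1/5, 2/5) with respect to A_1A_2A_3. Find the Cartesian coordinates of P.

P = (2/5)·A_1 + (1/5)·A_2 + (2/5)·A_3.
x-coordinate: (2/5)·(23/2) + (1/5)·1 + (2/5)·(-7) = 2.
y-coordinate: (2/5)·(-11) + (1/5)·11 + (2/5)·(-2) = -3.

(2, -3)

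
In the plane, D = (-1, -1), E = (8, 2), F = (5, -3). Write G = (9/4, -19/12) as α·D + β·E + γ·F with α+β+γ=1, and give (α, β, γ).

Signed area of the reference triangle: [DEF] = ½·((-1)·(2−(-3)) + 8·(-3−(-1)) + 5·(-1−2)) = ½·(-5 − 16 − 15) = -18.
[GEF] = ½·((9/4)·(2−(-3)) + 8·(-3−(-19/12)) + 5·(-19/12−2)) = ½·(45/4 − 34/3 − 215/12) = -9, so the D-coordinate is (-9)/(-18) = 1/2.
[DGF] = ½·((-1)·(-19/12−(-3)) + (9/4)·(-3−(-1)) + 5·(-1−(-19/12))) = ½·(-17/12 − 9/2 + 35/12) = -3/2, so the E-coordinate is 1/12.
[DEG] = ½·((-1)·(2−(-19/12)) + 8·(-19/12−(-1)) + (9/4)·(-1−2)) = ½·(-43/12 − 14/3 − 27/4) = -15/2, so the F-coordinate is 5/12.

(1/2, 1/12, 5/12)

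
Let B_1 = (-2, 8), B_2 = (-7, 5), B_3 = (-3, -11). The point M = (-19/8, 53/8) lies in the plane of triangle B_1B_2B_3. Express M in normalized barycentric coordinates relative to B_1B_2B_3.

(7/8, 1/16, 1/16)

Signed area of the reference triangle: [B_1B_2B_3] = ½·((-2)·(5−(-11)) + (-7)·(-11−8) + (-3)·(8−5)) = ½·(-32 + 133 − 9) = 46.
[MB_2B_3] = ½·((-19/8)·(5−(-11)) + (-7)·(-11−(53/8)) + (-3)·(53/8−5)) = ½·(-38 + 987/8 − 39/8) = 161/4, so the B_1-coordinate is (161/4)/46 = 7/8.
[B_1MB_3] = ½·((-2)·(53/8−(-11)) + (-19/8)·(-11−8) + (-3)·(8−(53/8))) = ½·(-141/4 + 361/8 − 33/8) = 23/8, so the B_2-coordinate is 1/16.
[B_1B_2M] = ½·((-2)·(5−(53/8)) + (-7)·(53/8−8) + (-19/8)·(8−5)) = ½·(13/4 + 77/8 − 57/8) = 23/8, so the B_3-coordinate is 1/16.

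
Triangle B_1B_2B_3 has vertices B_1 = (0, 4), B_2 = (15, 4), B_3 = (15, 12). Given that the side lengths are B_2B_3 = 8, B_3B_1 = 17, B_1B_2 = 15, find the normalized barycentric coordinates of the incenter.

(1/5, 17/40, 3/8)

The incenter has barycentric coordinates proportional to the opposite side lengths: (8 : 17 : 15).
Normalizing by 8+17+15 = 40 gives (1/5, 17/40, 3/8).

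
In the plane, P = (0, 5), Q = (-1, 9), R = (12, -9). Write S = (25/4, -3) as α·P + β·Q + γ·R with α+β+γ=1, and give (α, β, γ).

Signed area of the reference triangle: [PQR] = ½·(0·(9−(-9)) + (-1)·(-9−5) + 12·(5−9)) = ½·(0 + 14 − 48) = -17.
[SQR] = ½·((25/4)·(9−(-9)) + (-1)·(-9−(-3)) + 12·(-3−9)) = ½·(225/2 + 6 − 144) = -51/4, so the P-coordinate is (-51/4)/(-17) = 3/4.
[PSR] = ½·(0·(-3−(-9)) + (25/4)·(-9−5) + 12·(5−(-3))) = ½·(0 − 175/2 + 96) = 17/4, so the Q-coordinate is -1/4.
[PQS] = ½·(0·(9−(-3)) + (-1)·(-3−5) + (25/4)·(5−9)) = ½·(0 + 8 − 25) = -17/2, so the R-coordinate is 1/2.

(3/4, -1/4, 1/2)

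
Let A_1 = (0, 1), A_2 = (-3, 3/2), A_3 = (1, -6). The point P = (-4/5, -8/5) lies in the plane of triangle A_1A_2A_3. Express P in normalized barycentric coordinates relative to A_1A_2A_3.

Signed area of the reference triangle: [A_1A_2A_3] = ½·(0·(3/2−(-6)) + (-3)·(-6−1) + 1·(1−(3/2))) = ½·(0 + 21 − 1/2) = 41/4.
[PA_2A_3] = ½·((-4/5)·(3/2−(-6)) + (-3)·(-6−(-8/5)) + 1·(-8/5−(3/2))) = ½·(-6 + 66/5 − 31/10) = 41/20, so the A_1-coordinate is (41/20)/(41/4) = 1/5.
[A_1PA_3] = ½·(0·(-8/5−(-6)) + (-4/5)·(-6−1) + 1·(1−(-8/5))) = ½·(0 + 28/5 + 13/5) = 41/10, so the A_2-coordinate is 2/5.
[A_1A_2P] = ½·(0·(3/2−(-8/5)) + (-3)·(-8/5−1) + (-4/5)·(1−(3/2))) = ½·(0 + 39/5 + 2/5) = 41/10, so the A_3-coordinate is 2/5.
Check: 1/5 + 2/5 + 2/5 = 1.

(1/5, 2/5, 2/5)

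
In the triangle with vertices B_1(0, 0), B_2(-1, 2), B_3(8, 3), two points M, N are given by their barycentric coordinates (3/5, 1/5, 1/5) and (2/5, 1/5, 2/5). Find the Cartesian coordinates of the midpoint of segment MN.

Barycentric coordinates of the midpoint are the average: (1/2, 1/5, 3/10).
Converting: (1/2)·B_1 + (1/5)·B_2 + (3/10)·B_3 = (11/5, 13/10).

(11/5, 13/10)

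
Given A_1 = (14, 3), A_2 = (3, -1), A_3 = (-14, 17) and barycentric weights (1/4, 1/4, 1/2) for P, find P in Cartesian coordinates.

(-11/4, 9)

P = (1/4)·A_1 + (1/4)·A_2 + (1/2)·A_3.
x-coordinate: (1/4)·14 + (1/4)·3 + (1/2)·(-14) = -11/4.
y-coordinate: (1/4)·3 + (1/4)·(-1) + (1/2)·17 = 9.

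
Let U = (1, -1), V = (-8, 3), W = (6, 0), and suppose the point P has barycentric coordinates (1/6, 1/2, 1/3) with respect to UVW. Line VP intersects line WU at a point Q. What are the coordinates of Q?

(13/3, -1/3)

Line VP meets WU where the V-coordinate vanishes; zeroing P's V-weight and renormalizing leaves W, U-weights 1/3 : 1/6 → (2/3, 1/3).
So Q = (2/3)·W + (1/3)·U = (13/3, -1/3).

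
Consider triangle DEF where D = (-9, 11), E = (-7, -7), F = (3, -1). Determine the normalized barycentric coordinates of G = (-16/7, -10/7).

Signed area of the reference triangle: [DEF] = ½·((-9)·(-7−(-1)) + (-7)·(-1−11) + 3·(11−(-7))) = ½·(54 + 84 + 54) = 96.
[GEF] = ½·((-16/7)·(-7−(-1)) + (-7)·(-1−(-10/7)) + 3·(-10/7−(-7))) = ½·(96/7 − 3 + 117/7) = 96/7, so the D-coordinate is (96/7)/96 = 1/7.
[DGF] = ½·((-9)·(-10/7−(-1)) + (-16/7)·(-1−11) + 3·(11−(-10/7))) = ½·(27/7 + 192/7 + 261/7) = 240/7, so the E-coordinate is 5/14.
[DEG] = ½·((-9)·(-7−(-10/7)) + (-7)·(-10/7−11) + (-16/7)·(11−(-7))) = ½·(351/7 + 87 − 288/7) = 48, so the F-coordinate is 1/2.
Check: 1/7 + 5/14 + 1/2 = 1.

(1/7, 5/14, 1/2)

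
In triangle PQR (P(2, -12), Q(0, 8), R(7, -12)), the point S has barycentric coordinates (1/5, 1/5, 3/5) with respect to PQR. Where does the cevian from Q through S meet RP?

(23/4, -12)

Line QS meets RP where the Q-coordinate vanishes; zeroing S's Q-weight and renormalizing leaves R, P-weights 3/5 : 1/5 → (3/4, 1/4).
So T = (3/4)·R + (1/4)·P = (23/4, -12).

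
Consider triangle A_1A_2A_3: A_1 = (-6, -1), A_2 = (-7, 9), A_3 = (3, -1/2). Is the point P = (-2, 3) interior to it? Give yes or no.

yes

Barycentric coordinates of P: (25/181, 68/181, 88/181).
The three coordinates are positive, positive, positive; a point is interior exactly when all three are positive.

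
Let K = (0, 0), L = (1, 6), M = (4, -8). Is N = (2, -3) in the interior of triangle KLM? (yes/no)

Barycentric coordinates of N: (13/32, 1/8, 15/32).
The three coordinates are positive, positive, positive; a point is interior exactly when all three are positive.

yes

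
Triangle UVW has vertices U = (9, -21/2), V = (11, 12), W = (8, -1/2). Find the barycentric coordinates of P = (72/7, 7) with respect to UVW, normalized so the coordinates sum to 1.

Signed area of the reference triangle: [UVW] = ½·(9·(12−(-1/2)) + 11·(-1/2−(-21/2)) + 8·(-21/2−12)) = ½·(225/2 + 110 − 180) = 85/4.
[PVW] = ½·((72/7)·(12−(-1/2)) + 11·(-1/2−7) + 8·(7−12)) = ½·(900/7 − 165/2 − 40) = 85/28, so the U-coordinate is (85/28)/(85/4) = 1/7.
[UPW] = ½·(9·(7−(-1/2)) + (72/7)·(-1/2−(-21/2)) + 8·(-21/2−7)) = ½·(135/2 + 720/7 − 140) = 425/28, so the V-coordinate is 5/7.
[UVP] = ½·(9·(12−7) + 11·(7−(-21/2)) + (72/7)·(-21/2−12)) = ½·(45 + 385/2 − 1620/7) = 85/28, so the W-coordinate is 1/7.

(1/7, 5/7, 1/7)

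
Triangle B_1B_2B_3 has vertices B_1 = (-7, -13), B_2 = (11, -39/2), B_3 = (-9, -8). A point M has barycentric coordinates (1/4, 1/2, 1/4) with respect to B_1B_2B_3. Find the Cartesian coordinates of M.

M = (1/4)·B_1 + (1/2)·B_2 + (1/4)·B_3.
x-coordinate: (1/4)·(-7) + (1/2)·11 + (1/4)·(-9) = 3/2.
y-coordinate: (1/4)·(-13) + (1/2)·(-39/2) + (1/4)·(-8) = -15.

(3/2, -15)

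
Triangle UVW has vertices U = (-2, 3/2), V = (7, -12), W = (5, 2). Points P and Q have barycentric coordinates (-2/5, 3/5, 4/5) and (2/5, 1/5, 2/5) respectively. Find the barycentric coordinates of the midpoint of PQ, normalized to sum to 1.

Since both coordinate triples sum to 1, the midpoint's barycentrics are the componentwise average.
(-2/5+2/5)/2 = 0; similarly 2/5 and 3/5.

(0, 2/5, 3/5)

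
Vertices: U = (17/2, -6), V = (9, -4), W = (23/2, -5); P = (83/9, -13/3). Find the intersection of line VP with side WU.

Barycentric coordinates of P with respect to UVW: (1/9, 7/9, 1/9).
On side WU the V-coordinate is zero; dropping P's V-weight 7/9 and renormalizing the remaining 1/9 : 1/9 gives weights 1/2, 1/2 on W, U.
Q = (1/2)·(23/2, -5) + (1/2)·(17/2, -6) = (10, -11/2).

(10, -11/2)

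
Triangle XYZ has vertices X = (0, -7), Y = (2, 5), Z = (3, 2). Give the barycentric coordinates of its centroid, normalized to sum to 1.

The centroid is the average of the vertices, so each weight is 1/3.

(1/3, 1/3, 1/3)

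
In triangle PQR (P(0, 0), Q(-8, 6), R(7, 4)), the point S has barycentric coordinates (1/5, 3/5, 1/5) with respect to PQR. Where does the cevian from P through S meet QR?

(-17/4, 11/2)

Line PS meets QR where the P-coordinate vanishes; zeroing S's P-weight and renormalizing leaves Q, R-weights 3/5 : 1/5 → (3/4, 1/4).
So T = (3/4)·Q + (1/4)·R = (-17/4, 11/2).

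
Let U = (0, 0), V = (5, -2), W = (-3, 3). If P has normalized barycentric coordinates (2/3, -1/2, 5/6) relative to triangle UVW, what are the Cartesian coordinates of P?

P = (2/3)·U + (-1/2)·V + (5/6)·W.
x-coordinate: (2/3)·0 + (-1/2)·5 + (5/6)·(-3) = -5.
y-coordinate: (2/3)·0 + (-1/2)·(-2) + (5/6)·3 = 7/2.

(-5, 7/2)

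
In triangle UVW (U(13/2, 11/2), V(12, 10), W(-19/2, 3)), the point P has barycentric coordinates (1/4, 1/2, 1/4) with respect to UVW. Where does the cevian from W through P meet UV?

(61/6, 17/2)

Line WP meets UV where the W-coordinate vanishes; zeroing P's W-weight and renormalizing leaves U, V-weights 1/4 : 1/2 → (1/3, 2/3).
So Q = (1/3)·U + (2/3)·V = (61/6, 17/2).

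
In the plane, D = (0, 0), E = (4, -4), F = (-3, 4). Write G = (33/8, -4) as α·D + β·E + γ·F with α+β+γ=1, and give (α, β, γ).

Signed area of the reference triangle: [DEF] = ½·(0·(-4−4) + 4·(4−0) + (-3)·(0−(-4))) = ½·(0 + 16 − 12) = 2.
[GEF] = ½·((33/8)·(-4−4) + 4·(4−(-4)) + (-3)·(-4−(-4))) = ½·(-33 + 32 + 0) = -1/2, so the D-coordinate is (-1/2)/2 = -1/4.
[DGF] = ½·(0·(-4−4) + (33/8)·(4−0) + (-3)·(0−(-4))) = ½·(0 + 33/2 − 12) = 9/4, so the E-coordinate is 9/8.
[DEG] = ½·(0·(-4−(-4)) + 4·(-4−0) + (33/8)·(0−(-4))) = ½·(0 − 16 + 33/2) = 1/4, so the F-coordinate is 1/8.
Check: -1/4 + 9/8 + 1/8 = 1.

(-1/4, 9/8, 1/8)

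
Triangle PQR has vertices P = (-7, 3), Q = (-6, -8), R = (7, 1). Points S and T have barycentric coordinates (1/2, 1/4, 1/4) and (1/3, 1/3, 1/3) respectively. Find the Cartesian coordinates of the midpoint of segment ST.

(-21/8, -19/24)

Barycentric coordinates of the midpoint are the average: (5/12, 7/24, 7/24).
Converting: (5/12)·P + (7/24)·Q + (7/24)·R = (-21/8, -19/24).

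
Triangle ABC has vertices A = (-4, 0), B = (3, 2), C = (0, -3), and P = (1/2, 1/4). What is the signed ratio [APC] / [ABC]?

1/2

[ABC] = ½·((-4)·(2−(-3)) + 3·(-3−0) + 0·(0−2)) = ½·(-20 − 9 + 0) = -29/2.
[APC] = ½·((-4)·(1/4−(-3)) + (1/2)·(-3−0) + 0·(0−(1/4))) = ½·(-13 − 3/2 + 0) = -29/4, so the ratio is (-29/4)/(-29/2) = 1/2.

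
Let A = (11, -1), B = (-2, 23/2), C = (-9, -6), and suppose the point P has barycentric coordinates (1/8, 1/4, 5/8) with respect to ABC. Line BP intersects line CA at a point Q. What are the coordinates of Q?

Line BP meets CA where the B-coordinate vanishes; zeroing P's B-weight and renormalizing leaves C, A-weights 5/8 : 1/8 → (5/6, 1/6).
So Q = (5/6)·C + (1/6)·A = (-17/3, -31/6).

(-17/3, -31/6)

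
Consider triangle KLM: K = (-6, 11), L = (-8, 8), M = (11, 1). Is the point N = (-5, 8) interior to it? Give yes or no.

Barycentric coordinates of N: (21/71, 41/71, 9/71).
The three coordinates are positive, positive, positive; a point is interior exactly when all three are positive.

yes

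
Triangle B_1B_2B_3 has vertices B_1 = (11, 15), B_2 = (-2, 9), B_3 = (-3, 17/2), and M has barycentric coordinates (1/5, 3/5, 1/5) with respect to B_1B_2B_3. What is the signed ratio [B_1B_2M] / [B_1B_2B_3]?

1/5

The signed ratio [B_1B_2M]/[B_1B_2B_3] equals the barycentric coordinate of M at vertex B_3, which is 1/5.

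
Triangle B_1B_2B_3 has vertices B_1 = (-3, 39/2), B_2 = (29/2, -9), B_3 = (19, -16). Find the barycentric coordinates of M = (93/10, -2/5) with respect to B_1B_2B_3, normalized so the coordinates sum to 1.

Signed area of the reference triangle: [B_1B_2B_3] = ½·((-3)·(-9−(-16)) + (29/2)·(-16−(39/2)) + 19·(39/2−(-9))) = ½·(-21 − 2059/4 + 1083/2) = 23/8.
[MB_2B_3] = ½·((93/10)·(-9−(-16)) + (29/2)·(-16−(-2/5)) + 19·(-2/5−(-9))) = ½·(651/10 − 1131/5 + 817/5) = 23/20, so the B_1-coordinate is (23/20)/(23/8) = 2/5.
[B_1MB_3] = ½·((-3)·(-2/5−(-16)) + (93/10)·(-16−(39/2)) + 19·(39/2−(-2/5))) = ½·(-234/5 − 6603/20 + 3781/10) = 23/40, so the B_2-coordinate is 1/5.
[B_1B_2M] = ½·((-3)·(-9−(-2/5)) + (29/2)·(-2/5−(39/2)) + (93/10)·(39/2−(-9))) = ½·(129/5 − 5771/20 + 5301/20) = 23/20, so the B_3-coordinate is 2/5.

(2/5, 1/5, 2/5)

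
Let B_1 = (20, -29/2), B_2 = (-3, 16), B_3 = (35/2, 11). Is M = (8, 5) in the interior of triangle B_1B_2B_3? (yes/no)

yes

Barycentric coordinates of M: (682/2041, 1029/2041, 330/2041).
The three coordinates are positive, positive, positive; a point is interior exactly when all three are positive.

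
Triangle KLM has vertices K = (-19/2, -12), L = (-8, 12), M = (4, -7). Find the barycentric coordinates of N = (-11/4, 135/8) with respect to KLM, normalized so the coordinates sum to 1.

(-1/2, 9/8, 3/8)

Signed area of the reference triangle: [KLM] = ½·((-19/2)·(12−(-7)) + (-8)·(-7−(-12)) + 4·(-12−12)) = ½·(-361/2 − 40 − 96) = -633/4.
[NLM] = ½·((-11/4)·(12−(-7)) + (-8)·(-7−(135/8)) + 4·(135/8−12)) = ½·(-209/4 + 191 + 39/2) = 633/8, so the K-coordinate is (633/8)/(-633/4) = -1/2.
[KNM] = ½·((-19/2)·(135/8−(-7)) + (-11/4)·(-7−(-12)) + 4·(-12−(135/8))) = ½·(-3629/16 − 55/4 − 231/2) = -5697/32, so the L-coordinate is 9/8.
[KLN] = ½·((-19/2)·(12−(135/8)) + (-8)·(135/8−(-12)) + (-11/4)·(-12−12)) = ½·(741/16 − 231 + 66) = -1899/32, so the M-coordinate is 3/8.
Check: -1/2 + 9/8 + 3/8 = 1.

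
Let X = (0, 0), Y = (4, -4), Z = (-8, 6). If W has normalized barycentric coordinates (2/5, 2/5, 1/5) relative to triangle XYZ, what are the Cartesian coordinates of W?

(0, -2/5)

W = (2/5)·X + (2/5)·Y + (1/5)·Z.
x-coordinate: (2/5)·0 + (2/5)·4 + (1/5)·(-8) = 0.
y-coordinate: (2/5)·0 + (2/5)·(-4) + (1/5)·6 = -2/5.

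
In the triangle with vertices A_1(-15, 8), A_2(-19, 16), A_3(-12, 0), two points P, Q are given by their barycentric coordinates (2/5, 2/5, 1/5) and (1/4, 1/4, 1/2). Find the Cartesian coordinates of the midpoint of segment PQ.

(-61/4, 39/5)

Barycentric coordinates of the midpoint are the average: (13/40, 13/40, 7/20).
Converting: (13/40)·A_1 + (13/40)·A_2 + (7/20)·A_3 = (-61/4, 39/5).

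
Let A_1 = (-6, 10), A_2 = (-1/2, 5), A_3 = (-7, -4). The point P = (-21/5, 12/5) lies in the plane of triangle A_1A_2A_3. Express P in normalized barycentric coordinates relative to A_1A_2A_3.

Signed area of the reference triangle: [A_1A_2A_3] = ½·((-6)·(5−(-4)) + (-1/2)·(-4−10) + (-7)·(10−5)) = ½·(-54 + 7 − 35) = -41.
[PA_2A_3] = ½·((-21/5)·(5−(-4)) + (-1/2)·(-4−(12/5)) + (-7)·(12/5−5)) = ½·(-189/5 + 16/5 + 91/5) = -41/5, so the A_1-coordinate is (-41/5)/(-41) = 1/5.
[A_1PA_3] = ½·((-6)·(12/5−(-4)) + (-21/5)·(-4−10) + (-7)·(10−(12/5))) = ½·(-192/5 + 294/5 − 266/5) = -82/5, so the A_2-coordinate is 2/5.
[A_1A_2P] = ½·((-6)·(5−(12/5)) + (-1/2)·(12/5−10) + (-21/5)·(10−5)) = ½·(-78/5 + 19/5 − 21) = -82/5, so the A_3-coordinate is 2/5.
Check: 1/5 + 2/5 + 2/5 = 1.

(1/5, 2/5, 2/5)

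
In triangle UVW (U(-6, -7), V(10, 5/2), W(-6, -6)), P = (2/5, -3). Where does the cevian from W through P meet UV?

Barycentric coordinates of P with respect to UVW: (2/5, 2/5, 1/5).
On side UV the W-coordinate is zero; dropping P's W-weight 1/5 and renormalizing the remaining 2/5 : 2/5 gives weights 1/2, 1/2 on U, V.
Q = (1/2)·(-6, -7) + (1/2)·(10, 5/2) = (2, -9/4).

(2, -9/4)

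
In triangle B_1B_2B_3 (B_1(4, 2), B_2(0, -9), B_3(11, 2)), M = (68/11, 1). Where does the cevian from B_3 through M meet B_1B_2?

Barycentric coordinates of M with respect to B_1B_2B_3: (6/11, 1/11, 4/11).
On side B_1B_2 the B_3-coordinate is zero; dropping M's B_3-weight 4/11 and renormalizing the remaining 6/11 : 1/11 gives weights 6/7, 1/7 on B_1, B_2.
N = (6/7)·(4, 2) + (1/7)·(0, -9) = (24/7, 3/7).

(24/7, 3/7)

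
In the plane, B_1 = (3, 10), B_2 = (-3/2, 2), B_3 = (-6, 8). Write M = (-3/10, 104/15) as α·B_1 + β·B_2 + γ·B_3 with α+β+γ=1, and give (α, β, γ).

(7/15, 1/3, 1/5)

Signed area of the reference triangle: [B_1B_2B_3] = ½·(3·(2−8) + (-3/2)·(8−10) + (-6)·(10−2)) = ½·(-18 + 3 − 48) = -63/2.
[MB_2B_3] = ½·((-3/10)·(2−8) + (-3/2)·(8−(104/15)) + (-6)·(104/15−2)) = ½·(9/5 − 8/5 − 148/5) = -147/10, so the B_1-coordinate is (-147/10)/(-63/2) = 7/15.
[B_1MB_3] = ½·(3·(104/15−8) + (-3/10)·(8−10) + (-6)·(10−(104/15))) = ½·(-16/5 + 3/5 − 92/5) = -21/2, so the B_2-coordinate is 1/3.
[B_1B_2M] = ½·(3·(2−(104/15)) + (-3/2)·(104/15−10) + (-3/10)·(10−2)) = ½·(-74/5 + 23/5 − 12/5) = -63/10, so the B_3-coordinate is 1/5.
Check: 7/15 + 1/3 + 1/5 = 1.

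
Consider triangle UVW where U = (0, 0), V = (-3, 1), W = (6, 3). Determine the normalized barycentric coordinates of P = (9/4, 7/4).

Signed area of the reference triangle: [UVW] = ½·(0·(1−3) + (-3)·(3−0) + 6·(0−1)) = ½·(0 − 9 − 6) = -15/2.
[PVW] = ½·((9/4)·(1−3) + (-3)·(3−(7/4)) + 6·(7/4−1)) = ½·(-9/2 − 15/4 + 9/2) = -15/8, so the U-coordinate is (-15/8)/(-15/2) = 1/4.
[UPW] = ½·(0·(7/4−3) + (9/4)·(3−0) + 6·(0−(7/4))) = ½·(0 + 27/4 − 21/2) = -15/8, so the V-coordinate is 1/4.
[UVP] = ½·(0·(1−(7/4)) + (-3)·(7/4−0) + (9/4)·(0−1)) = ½·(0 − 21/4 − 9/4) = -15/4, so the W-coordinate is 1/2.
Check: 1/4 + 1/4 + 1/2 = 1.

(1/4, 1/4, 1/2)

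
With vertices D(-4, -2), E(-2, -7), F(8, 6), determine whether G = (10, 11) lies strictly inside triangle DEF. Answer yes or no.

no

Barycentric coordinates of G: (6/19, -11/19, 24/19).
The three coordinates are positive, negative, positive; a point is interior exactly when all three are positive.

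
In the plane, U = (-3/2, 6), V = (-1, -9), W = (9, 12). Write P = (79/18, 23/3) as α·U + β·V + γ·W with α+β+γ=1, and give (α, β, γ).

(1/3, 1/9, 5/9)

Signed area of the reference triangle: [UVW] = ½·((-3/2)·(-9−12) + (-1)·(12−6) + 9·(6−(-9))) = ½·(63/2 − 6 + 135) = 321/4.
[PVW] = ½·((79/18)·(-9−12) + (-1)·(12−(23/3)) + 9·(23/3−(-9))) = ½·(-553/6 − 13/3 + 150) = 107/4, so the U-coordinate is (107/4)/(321/4) = 1/3.
[UPW] = ½·((-3/2)·(23/3−12) + (79/18)·(12−6) + 9·(6−(23/3))) = ½·(13/2 + 79/3 − 15) = 107/12, so the V-coordinate is 1/9.
[UVP] = ½·((-3/2)·(-9−(23/3)) + (-1)·(23/3−6) + (79/18)·(6−(-9))) = ½·(25 − 5/3 + 395/6) = 535/12, so the W-coordinate is 5/9.
Check: 1/3 + 1/9 + 5/9 = 1.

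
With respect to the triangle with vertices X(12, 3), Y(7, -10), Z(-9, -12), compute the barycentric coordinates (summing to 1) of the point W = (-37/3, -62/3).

Signed area of the reference triangle: [XYZ] = ½·(12·(-10−(-12)) + 7·(-12−3) + (-9)·(3−(-10))) = ½·(24 − 105 − 117) = -99.
[WYZ] = ½·((-37/3)·(-10−(-12)) + 7·(-12−(-62/3)) + (-9)·(-62/3−(-10))) = ½·(-74/3 + 182/3 + 96) = 66, so the X-coordinate is 66/(-99) = -2/3.
[XWZ] = ½·(12·(-62/3−(-12)) + (-37/3)·(-12−3) + (-9)·(3−(-62/3))) = ½·(-104 + 185 − 213) = -66, so the Y-coordinate is 2/3.
[XYW] = ½·(12·(-10−(-62/3)) + 7·(-62/3−3) + (-37/3)·(3−(-10))) = ½·(128 − 497/3 − 481/3) = -99, so the Z-coordinate is 1.
Check: -2/3 + 2/3 + 1 = 1.

(-2/3, 2/3, 1)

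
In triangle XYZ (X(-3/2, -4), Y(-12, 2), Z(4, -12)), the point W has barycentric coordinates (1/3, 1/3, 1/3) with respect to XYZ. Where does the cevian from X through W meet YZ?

Line XW meets YZ where the X-coordinate vanishes; zeroing W's X-weight and renormalizing leaves Y, Z-weights 1/3 : 1/3 → (1/2, 1/2).
So V = (1/2)·Y + (1/2)·Z = (-4, -5).

(-4, -5)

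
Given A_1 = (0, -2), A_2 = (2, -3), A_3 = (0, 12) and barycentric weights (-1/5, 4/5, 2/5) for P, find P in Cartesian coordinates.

P = (-1/5)·A_1 + (4/5)·A_2 + (2/5)·A_3.
x-coordinate: (-1/5)·0 + (4/5)·2 + (2/5)·0 = 8/5.
y-coordinate: (-1/5)·(-2) + (4/5)·(-3) + (2/5)·12 = 14/5.

(8/5, 14/5)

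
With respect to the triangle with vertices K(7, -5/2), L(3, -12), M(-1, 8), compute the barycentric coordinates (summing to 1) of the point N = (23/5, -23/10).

Signed area of the reference triangle: [KLM] = ½·(7·(-12−8) + 3·(8−(-5/2)) + (-1)·(-5/2−(-12))) = ½·(-140 + 63/2 − 19/2) = -59.
[NLM] = ½·((23/5)·(-12−8) + 3·(8−(-23/10)) + (-1)·(-23/10−(-12))) = ½·(-92 + 309/10 − 97/10) = -177/5, so the K-coordinate is (-177/5)/(-59) = 3/5.
[KNM] = ½·(7·(-23/10−8) + (23/5)·(8−(-5/2)) + (-1)·(-5/2−(-23/10))) = ½·(-721/10 + 483/10 + 1/5) = -59/5, so the L-coordinate is 1/5.
[KLN] = ½·(7·(-12−(-23/10)) + 3·(-23/10−(-5/2)) + (23/5)·(-5/2−(-12))) = ½·(-679/10 + 3/5 + 437/10) = -59/5, so the M-coordinate is 1/5.
Check: 3/5 + 1/5 + 1/5 = 1.

(3/5, 1/5, 1/5)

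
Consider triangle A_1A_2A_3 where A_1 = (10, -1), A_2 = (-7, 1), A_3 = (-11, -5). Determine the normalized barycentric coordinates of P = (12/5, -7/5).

(3/5, 1/5, 1/5)

Signed area of the reference triangle: [A_1A_2A_3] = ½·(10·(1−(-5)) + (-7)·(-5−(-1)) + (-11)·(-1−1)) = ½·(60 + 28 + 22) = 55.
[PA_2A_3] = ½·((12/5)·(1−(-5)) + (-7)·(-5−(-7/5)) + (-11)·(-7/5−1)) = ½·(72/5 + 126/5 + 132/5) = 33, so the A_1-coordinate is 33/55 = 3/5.
[A_1PA_3] = ½·(10·(-7/5−(-5)) + (12/5)·(-5−(-1)) + (-11)·(-1−(-7/5))) = ½·(36 − 48/5 − 22/5) = 11, so the A_2-coordinate is 1/5.
[A_1A_2P] = ½·(10·(1−(-7/5)) + (-7)·(-7/5−(-1)) + (12/5)·(-1−1)) = ½·(24 + 14/5 − 24/5) = 11, so the A_3-coordinate is 1/5.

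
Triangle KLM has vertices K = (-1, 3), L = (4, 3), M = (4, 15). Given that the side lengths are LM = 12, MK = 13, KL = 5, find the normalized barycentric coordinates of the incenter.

The incenter has barycentric coordinates proportional to the opposite side lengths: (12 : 13 : 5).
Normalizing by 12+13+5 = 30 gives (2/5, 13/30, 1/6).

(2/5, 13/30, 1/6)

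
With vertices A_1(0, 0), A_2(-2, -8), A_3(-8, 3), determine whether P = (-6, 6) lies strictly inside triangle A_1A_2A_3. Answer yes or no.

Barycentric coordinates of P: (4/7, -3/7, 6/7).
The three coordinates are positive, negative, positive; a point is interior exactly when all three are positive.

no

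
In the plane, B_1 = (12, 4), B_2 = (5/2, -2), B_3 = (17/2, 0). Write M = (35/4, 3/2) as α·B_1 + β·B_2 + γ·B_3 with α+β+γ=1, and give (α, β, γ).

Signed area of the reference triangle: [B_1B_2B_3] = ½·(12·(-2−0) + (5/2)·(0−4) + (17/2)·(4−(-2))) = ½·(-24 − 10 + 51) = 17/2.
[MB_2B_3] = ½·((35/4)·(-2−0) + (5/2)·(0−(3/2)) + (17/2)·(3/2−(-2))) = ½·(-35/2 − 15/4 + 119/4) = 17/4, so the B_1-coordinate is (17/4)/(17/2) = 1/2.
[B_1MB_3] = ½·(12·(3/2−0) + (35/4)·(0−4) + (17/2)·(4−(3/2))) = ½·(18 − 35 + 85/4) = 17/8, so the B_2-coordinate is 1/4.
[B_1B_2M] = ½·(12·(-2−(3/2)) + (5/2)·(3/2−4) + (35/4)·(4−(-2))) = ½·(-42 − 25/4 + 105/2) = 17/8, so the B_3-coordinate is 1/4.
Check: 1/2 + 1/4 + 1/4 = 1.

(1/2, 1/4, 1/4)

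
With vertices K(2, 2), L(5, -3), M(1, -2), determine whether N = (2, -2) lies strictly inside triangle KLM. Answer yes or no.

Barycentric coordinates of N: (1/17, 4/17, 12/17).
The three coordinates are positive, positive, positive; a point is interior exactly when all three are positive.

yes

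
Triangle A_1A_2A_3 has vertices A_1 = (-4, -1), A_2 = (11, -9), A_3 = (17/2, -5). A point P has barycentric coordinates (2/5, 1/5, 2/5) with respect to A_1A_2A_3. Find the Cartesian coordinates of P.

P = (2/5)·A_1 + (1/5)·A_2 + (2/5)·A_3.
x-coordinate: (2/5)·(-4) + (1/5)·11 + (2/5)·(17/2) = 4.
y-coordinate: (2/5)·(-1) + (1/5)·(-9) + (2/5)·(-5) = -21/5.

(4, -21/5)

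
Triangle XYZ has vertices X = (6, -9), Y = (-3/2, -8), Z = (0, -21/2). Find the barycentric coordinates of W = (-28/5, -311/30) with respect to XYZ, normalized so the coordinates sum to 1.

(-4/5, 8/15, 19/15)

Signed area of the reference triangle: [XYZ] = ½·(6·(-8−(-21/2)) + (-3/2)·(-21/2−(-9)) + 0·(-9−(-8))) = ½·(15 + 9/4 + 0) = 69/8.
[WYZ] = ½·((-28/5)·(-8−(-21/2)) + (-3/2)·(-21/2−(-311/30)) + 0·(-311/30−(-8))) = ½·(-14 + 1/5 + 0) = -69/10, so the X-coordinate is (-69/10)/(69/8) = -4/5.
[XWZ] = ½·(6·(-311/30−(-21/2)) + (-28/5)·(-21/2−(-9)) + 0·(-9−(-311/30))) = ½·(4/5 + 42/5 + 0) = 23/5, so the Y-coordinate is 8/15.
[XYW] = ½·(6·(-8−(-311/30)) + (-3/2)·(-311/30−(-9)) + (-28/5)·(-9−(-8))) = ½·(71/5 + 41/20 + 28/5) = 437/40, so the Z-coordinate is 19/15.
Check: -4/5 + 8/15 + 19/15 = 1.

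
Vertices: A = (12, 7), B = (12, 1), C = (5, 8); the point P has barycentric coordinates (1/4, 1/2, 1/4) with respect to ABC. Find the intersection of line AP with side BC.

(29/3, 10/3)

Line AP meets BC where the A-coordinate vanishes; zeroing P's A-weight and renormalizing leaves B, C-weights 1/2 : 1/4 → (2/3, 1/3).
So Q = (2/3)·B + (1/3)·C = (29/3, 10/3).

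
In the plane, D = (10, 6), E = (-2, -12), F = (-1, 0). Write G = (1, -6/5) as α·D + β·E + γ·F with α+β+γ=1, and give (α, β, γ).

Signed area of the reference triangle: [DEF] = ½·(10·(-12−0) + (-2)·(0−6) + (-1)·(6−(-12))) = ½·(-120 + 12 − 18) = -63.
[GEF] = ½·(1·(-12−0) + (-2)·(0−(-6/5)) + (-1)·(-6/5−(-12))) = ½·(-12 − 12/5 − 54/5) = -63/5, so the D-coordinate is (-63/5)/(-63) = 1/5.
[DGF] = ½·(10·(-6/5−0) + 1·(0−6) + (-1)·(6−(-6/5))) = ½·(-12 − 6 − 36/5) = -63/5, so the E-coordinate is 1/5.
[DEG] = ½·(10·(-12−(-6/5)) + (-2)·(-6/5−6) + 1·(6−(-12))) = ½·(-108 + 72/5 + 18) = -189/5, so the F-coordinate is 3/5.
Check: 1/5 + 1/5 + 3/5 = 1.

(1/5, 1/5, 3/5)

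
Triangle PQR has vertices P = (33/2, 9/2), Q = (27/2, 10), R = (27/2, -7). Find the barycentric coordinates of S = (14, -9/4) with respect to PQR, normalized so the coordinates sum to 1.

Signed area of the reference triangle: [PQR] = ½·((33/2)·(10−(-7)) + (27/2)·(-7−(9/2)) + (27/2)·(9/2−10)) = ½·(561/2 − 621/4 − 297/4) = 51/2.
[SQR] = ½·(14·(10−(-7)) + (27/2)·(-7−(-9/4)) + (27/2)·(-9/4−10)) = ½·(238 − 513/8 − 1323/8) = 17/4, so the P-coordinate is (17/4)/(51/2) = 1/6.
[PSR] = ½·((33/2)·(-9/4−(-7)) + 14·(-7−(9/2)) + (27/2)·(9/2−(-9/4))) = ½·(627/8 − 161 + 729/8) = 17/4, so the Q-coordinate is 1/6.
[PQS] = ½·((33/2)·(10−(-9/4)) + (27/2)·(-9/4−(9/2)) + 14·(9/2−10)) = ½·(1617/8 − 729/8 − 77) = 17, so the R-coordinate is 2/3.
Check: 1/6 + 1/6 + 2/3 = 1.

(1/6, 1/6, 2/3)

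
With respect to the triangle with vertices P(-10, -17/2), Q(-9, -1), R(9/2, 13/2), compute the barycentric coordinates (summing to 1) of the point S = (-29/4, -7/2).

(1/2, 1/3, 1/6)

Signed area of the reference triangle: [PQR] = ½·((-10)·(-1−(13/2)) + (-9)·(13/2−(-17/2)) + (9/2)·(-17/2−(-1))) = ½·(75 − 135 − 135/4) = -375/8.
[SQR] = ½·((-29/4)·(-1−(13/2)) + (-9)·(13/2−(-7/2)) + (9/2)·(-7/2−(-1))) = ½·(435/8 − 90 − 45/4) = -375/16, so the P-coordinate is (-375/16)/(-375/8) = 1/2.
[PSR] = ½·((-10)·(-7/2−(13/2)) + (-29/4)·(13/2−(-17/2)) + (9/2)·(-17/2−(-7/2))) = ½·(100 − 435/4 − 45/2) = -125/8, so the Q-coordinate is 1/3.
[PQS] = ½·((-10)·(-1−(-7/2)) + (-9)·(-7/2−(-17/2)) + (-29/4)·(-17/2−(-1))) = ½·(-25 − 45 + 435/8) = -125/16, so the R-coordinate is 1/6.
Check: 1/2 + 1/3 + 1/6 = 1.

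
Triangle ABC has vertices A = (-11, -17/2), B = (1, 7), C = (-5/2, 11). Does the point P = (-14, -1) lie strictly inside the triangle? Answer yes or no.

Barycentric coordinates of P: (352/409, -489/409, 546/409).
The three coordinates are positive, negative, positive; a point is interior exactly when all three are positive.

no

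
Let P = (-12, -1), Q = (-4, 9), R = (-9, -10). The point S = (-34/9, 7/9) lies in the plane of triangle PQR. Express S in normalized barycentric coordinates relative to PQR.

Signed area of the reference triangle: [PQR] = ½·((-12)·(9−(-10)) + (-4)·(-10−(-1)) + (-9)·(-1−9)) = ½·(-228 + 36 + 90) = -51.
[SQR] = ½·((-34/9)·(9−(-10)) + (-4)·(-10−(7/9)) + (-9)·(7/9−9)) = ½·(-646/9 + 388/9 + 74) = 68/3, so the P-coordinate is (68/3)/(-51) = -4/9.
[PSR] = ½·((-12)·(7/9−(-10)) + (-34/9)·(-10−(-1)) + (-9)·(-1−(7/9))) = ½·(-388/3 + 34 + 16) = -119/3, so the Q-coordinate is 7/9.
[PQS] = ½·((-12)·(9−(7/9)) + (-4)·(7/9−(-1)) + (-34/9)·(-1−9)) = ½·(-296/3 − 64/9 + 340/9) = -34, so the R-coordinate is 2/3.
Check: -4/9 + 7/9 + 2/3 = 1.

(-4/9, 7/9, 2/3)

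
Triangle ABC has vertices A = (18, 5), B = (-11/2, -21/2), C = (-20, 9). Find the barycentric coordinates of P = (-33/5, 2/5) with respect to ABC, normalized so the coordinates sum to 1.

Signed area of the reference triangle: [ABC] = ½·(18·(-21/2−9) + (-11/2)·(9−5) + (-20)·(5−(-21/2))) = ½·(-351 − 22 − 310) = -683/2.
[PBC] = ½·((-33/5)·(-21/2−9) + (-11/2)·(9−(2/5)) + (-20)·(2/5−(-21/2))) = ½·(1287/10 − 473/10 − 218) = -683/10, so the A-coordinate is (-683/10)/(-683/2) = 1/5.
[APC] = ½·(18·(2/5−9) + (-33/5)·(9−5) + (-20)·(5−(2/5))) = ½·(-774/5 − 132/5 − 92) = -683/5, so the B-coordinate is 2/5.
[ABP] = ½·(18·(-21/2−(2/5)) + (-11/2)·(2/5−5) + (-33/5)·(5−(-21/2))) = ½·(-981/5 + 253/10 − 1023/10) = -683/5, so the C-coordinate is 2/5.

(1/5, 2/5, 2/5)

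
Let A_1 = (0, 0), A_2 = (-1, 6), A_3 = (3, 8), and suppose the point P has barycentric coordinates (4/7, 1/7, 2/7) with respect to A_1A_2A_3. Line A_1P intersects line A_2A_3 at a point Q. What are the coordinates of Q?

(5/3, 22/3)

Line A_1P meets A_2A_3 where the A_1-coordinate vanishes; zeroing P's A_1-weight and renormalizing leaves A_2, A_3-weights 1/7 : 2/7 → (1/3, 2/3).
So Q = (1/3)·A_2 + (2/3)·A_3 = (5/3, 22/3).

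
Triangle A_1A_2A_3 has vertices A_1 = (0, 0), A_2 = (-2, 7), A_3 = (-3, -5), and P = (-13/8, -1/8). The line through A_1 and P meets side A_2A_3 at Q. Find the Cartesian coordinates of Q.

Barycentric coordinates of P with respect to A_1A_2A_3: (3/8, 1/4, 3/8).
On side A_2A_3 the A_1-coordinate is zero; dropping P's A_1-weight 3/8 and renormalizing the remaining 1/4 : 3/8 gives weights 2/5, 3/5 on A_2, A_3.
Q = (2/5)·(-2, 7) + (3/5)·(-3, -5) = (-13/5, -1/5).

(-13/5, -1/5)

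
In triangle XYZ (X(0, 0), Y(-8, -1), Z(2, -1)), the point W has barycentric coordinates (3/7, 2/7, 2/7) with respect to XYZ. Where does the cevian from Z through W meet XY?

Line ZW meets XY where the Z-coordinate vanishes; zeroing W's Z-weight and renormalizing leaves X, Y-weights 3/7 : 2/7 → (3/5, 2/5).
So V = (3/5)·X + (2/5)·Y = (-16/5, -2/5).

(-16/5, -2/5)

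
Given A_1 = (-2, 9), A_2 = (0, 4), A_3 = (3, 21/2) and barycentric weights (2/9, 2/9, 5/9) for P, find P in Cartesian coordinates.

P = (2/9)·A_1 + (2/9)·A_2 + (5/9)·A_3.
x-coordinate: (2/9)·(-2) + (2/9)·0 + (5/9)·3 = 11/9.
y-coordinate: (2/9)·9 + (2/9)·4 + (5/9)·(21/2) = 157/18.

(11/9, 157/18)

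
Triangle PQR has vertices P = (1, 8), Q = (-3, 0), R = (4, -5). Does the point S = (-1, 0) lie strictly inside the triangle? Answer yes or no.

Barycentric coordinates of S: (5/38, 25/38, 4/19).
The three coordinates are positive, positive, positive; a point is interior exactly when all three are positive.

yes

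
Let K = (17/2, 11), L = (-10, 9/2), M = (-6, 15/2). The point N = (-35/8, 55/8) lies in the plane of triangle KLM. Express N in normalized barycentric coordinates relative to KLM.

Signed area of the reference triangle: [KLM] = ½·((17/2)·(9/2−(15/2)) + (-10)·(15/2−11) + (-6)·(11−(9/2))) = ½·(-51/2 + 35 − 39) = -59/4.
[NLM] = ½·((-35/8)·(9/2−(15/2)) + (-10)·(15/2−(55/8)) + (-6)·(55/8−(9/2))) = ½·(105/8 − 25/4 − 57/4) = -59/16, so the K-coordinate is (-59/16)/(-59/4) = 1/4.
[KNM] = ½·((17/2)·(55/8−(15/2)) + (-35/8)·(15/2−11) + (-6)·(11−(55/8))) = ½·(-85/16 + 245/16 − 99/4) = -59/8, so the L-coordinate is 1/2.
[KLN] = ½·((17/2)·(9/2−(55/8)) + (-10)·(55/8−11) + (-35/8)·(11−(9/2))) = ½·(-323/16 + 165/4 − 455/16) = -59/16, so the M-coordinate is 1/4.

(1/4, 1/2, 1/4)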